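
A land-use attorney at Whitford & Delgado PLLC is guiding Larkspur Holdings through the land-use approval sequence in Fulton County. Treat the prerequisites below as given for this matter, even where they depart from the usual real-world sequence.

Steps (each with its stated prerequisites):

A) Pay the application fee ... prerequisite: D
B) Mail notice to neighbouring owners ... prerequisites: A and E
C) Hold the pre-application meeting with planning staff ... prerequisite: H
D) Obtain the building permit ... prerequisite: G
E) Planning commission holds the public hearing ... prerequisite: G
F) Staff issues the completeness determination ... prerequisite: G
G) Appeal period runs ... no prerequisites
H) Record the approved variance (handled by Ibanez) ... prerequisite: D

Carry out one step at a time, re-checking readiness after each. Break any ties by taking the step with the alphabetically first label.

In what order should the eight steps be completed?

G has no prerequisites → G first.
D, E and F are all available; D has the earlier label → D.
A and H now also ready, so the ready set is {A, E, F, H}; A has the earlier label → A.
Ready: E, F and H. E has the earlier label → E.
B now also ready, so the ready set is {B, F, H}; B has the earlier label → B.
F and H are both available; F has the earlier label → F.
H needed D, now all done → H.
Next only C has its prerequisites met → C.

G → D → A → E → B → F → H → C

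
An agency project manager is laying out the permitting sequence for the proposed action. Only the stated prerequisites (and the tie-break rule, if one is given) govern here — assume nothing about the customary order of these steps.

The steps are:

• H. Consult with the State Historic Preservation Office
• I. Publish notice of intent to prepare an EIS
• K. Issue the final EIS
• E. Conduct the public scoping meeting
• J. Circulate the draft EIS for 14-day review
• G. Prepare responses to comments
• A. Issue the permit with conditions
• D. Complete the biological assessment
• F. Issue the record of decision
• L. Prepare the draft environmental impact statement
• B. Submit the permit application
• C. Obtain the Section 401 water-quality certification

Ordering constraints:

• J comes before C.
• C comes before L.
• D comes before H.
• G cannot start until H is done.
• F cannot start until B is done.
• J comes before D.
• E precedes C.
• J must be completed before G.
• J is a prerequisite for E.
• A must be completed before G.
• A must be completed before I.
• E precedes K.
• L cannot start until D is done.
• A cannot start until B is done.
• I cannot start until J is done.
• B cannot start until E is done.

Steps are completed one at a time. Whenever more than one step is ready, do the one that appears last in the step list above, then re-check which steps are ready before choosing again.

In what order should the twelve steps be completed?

J, D, E, C, B, L, F, A, K, I, H, G

Only J has no prerequisites, so it is first.
Now D and E have their prerequisites met. D is listed later, so D next.
E and H are both available; E is listed later → E.
C, B, K and H are all available; C is listed later → C.
Ready: B, L, K and H. B is listed later → B.
Ready: L, F, A, K and H. L is listed later → L.
Ready: F, A, K and H. F is listed later → F.
Now A, K and H have their prerequisites met. A is listed later, so A next.
I now also ready, so the ready set is {K, I, H}; K is listed later → K.
Ready: I and H. I is listed later → I.
H is the only step now ready → H.
Next only G has its prerequisites met → G.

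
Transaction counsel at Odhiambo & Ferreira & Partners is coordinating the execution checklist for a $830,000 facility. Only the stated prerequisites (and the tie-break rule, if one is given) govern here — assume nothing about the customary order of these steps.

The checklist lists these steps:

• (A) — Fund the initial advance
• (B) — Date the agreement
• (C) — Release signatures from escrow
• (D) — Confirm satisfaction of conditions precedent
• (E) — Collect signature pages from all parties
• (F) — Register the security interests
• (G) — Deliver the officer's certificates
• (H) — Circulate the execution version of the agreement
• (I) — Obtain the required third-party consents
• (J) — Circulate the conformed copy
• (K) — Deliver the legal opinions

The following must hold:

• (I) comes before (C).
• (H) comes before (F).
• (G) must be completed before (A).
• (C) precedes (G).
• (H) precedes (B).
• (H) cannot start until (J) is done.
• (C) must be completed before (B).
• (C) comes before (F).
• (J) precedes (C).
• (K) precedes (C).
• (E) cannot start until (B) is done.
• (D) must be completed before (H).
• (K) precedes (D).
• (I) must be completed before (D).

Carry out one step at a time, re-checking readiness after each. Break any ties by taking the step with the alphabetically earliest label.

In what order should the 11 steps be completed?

(I), (J) and (K) have no prerequisites; (I) has the earlier label, so (I) is first.
(J) and (K) are both available; (J) has the earlier label → (J).
Next only (K) has its prerequisites met → (K).
Ready: (C) and (D). (C) has the earlier label → (C).
Ready: (D) and (G). (D) has the earlier label → (D).
Now (G) and (H) have their prerequisites met. (G) has the earlier label, so (G) next.
(A) now also ready, so the ready set is {(A), (H)}; (A) has the earlier label → (A).
(H) needed (D) and (J), now all done → (H).
Now (B) and (F) have their prerequisites met. (B) has the earlier label, so (B) next.
(E) now also ready, so the ready set is {(E), (F)}; (E) has the earlier label → (E).
(F) needed (C) and (H), now all done → (F).

(I), (J), (K), (C), (D), (G), (A), (H), (B), (E), (F)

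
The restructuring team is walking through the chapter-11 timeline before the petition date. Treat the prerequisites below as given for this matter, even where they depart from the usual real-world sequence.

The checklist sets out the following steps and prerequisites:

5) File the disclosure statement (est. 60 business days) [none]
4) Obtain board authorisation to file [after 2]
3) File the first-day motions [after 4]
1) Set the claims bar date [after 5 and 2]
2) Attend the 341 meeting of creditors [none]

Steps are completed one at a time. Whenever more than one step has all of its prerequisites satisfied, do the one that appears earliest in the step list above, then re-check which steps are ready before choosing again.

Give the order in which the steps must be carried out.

Nothing is required for 5 and 2. 5 is listed earlier → 5 first.
That leaves 2 as the only ready step → 2.
4 and 1 are both available; 4 is listed earlier → 4.
3 now also ready, so the ready set is {3, 1}; 3 is listed earlier → 3.
1 needed 5 and 2, now all done → 1.

5, 2, 4, 3, 1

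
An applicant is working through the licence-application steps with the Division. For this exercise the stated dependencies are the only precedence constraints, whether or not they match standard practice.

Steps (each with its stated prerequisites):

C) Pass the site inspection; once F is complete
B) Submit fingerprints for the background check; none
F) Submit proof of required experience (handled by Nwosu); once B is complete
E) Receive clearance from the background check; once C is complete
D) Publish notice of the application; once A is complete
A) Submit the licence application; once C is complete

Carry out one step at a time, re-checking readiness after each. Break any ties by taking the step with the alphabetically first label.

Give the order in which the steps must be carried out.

B, F, C, A, D, E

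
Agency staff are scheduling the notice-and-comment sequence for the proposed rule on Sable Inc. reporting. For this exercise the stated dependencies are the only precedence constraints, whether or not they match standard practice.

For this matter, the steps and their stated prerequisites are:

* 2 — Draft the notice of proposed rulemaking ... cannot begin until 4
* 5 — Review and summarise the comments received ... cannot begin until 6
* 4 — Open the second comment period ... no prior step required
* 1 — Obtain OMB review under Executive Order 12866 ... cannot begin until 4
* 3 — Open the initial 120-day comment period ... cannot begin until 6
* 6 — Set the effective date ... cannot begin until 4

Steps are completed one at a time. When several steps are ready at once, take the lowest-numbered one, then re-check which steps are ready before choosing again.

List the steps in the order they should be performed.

4 → 1 → 2 → 6 → 3 → 5

Only 4 has no prerequisites, so it is first.
Ready: 1, 2 and 6. 1 has the earlier label → 1.
Now 2 and 6 have their prerequisites met. 2 has the earlier label, so 2 next.
6 is the only step now ready → 6.
3 and 5 are both available; 3 has the earlier label → 3.
5 needed 6, now all done → 5.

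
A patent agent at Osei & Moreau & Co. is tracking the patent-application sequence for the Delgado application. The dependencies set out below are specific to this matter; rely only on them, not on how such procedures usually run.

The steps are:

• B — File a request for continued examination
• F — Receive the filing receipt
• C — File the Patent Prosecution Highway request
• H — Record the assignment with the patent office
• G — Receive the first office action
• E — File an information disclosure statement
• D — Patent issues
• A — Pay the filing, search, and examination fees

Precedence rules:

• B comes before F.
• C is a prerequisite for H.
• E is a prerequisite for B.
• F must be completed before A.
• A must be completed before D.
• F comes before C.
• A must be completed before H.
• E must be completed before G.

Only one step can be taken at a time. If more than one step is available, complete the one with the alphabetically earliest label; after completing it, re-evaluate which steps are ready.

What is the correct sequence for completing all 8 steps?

E, B, F, A, C, D, G, H

E is the only step with nothing outstanding, so it goes first.
B and G are both available; B has the earlier label → B.
Now F and G have their prerequisites met. F has the earlier label, so F next.
A and C now also ready, so the ready set is {A, C, G}; A has the earlier label → A.
Now C, D and G have their prerequisites met. C has the earlier label, so C next.
H now also ready, so the ready set is {D, G, H}; D has the earlier label → D.
Now G and H have their prerequisites met. G has the earlier label, so G next.
H needed A and C, now all done → H.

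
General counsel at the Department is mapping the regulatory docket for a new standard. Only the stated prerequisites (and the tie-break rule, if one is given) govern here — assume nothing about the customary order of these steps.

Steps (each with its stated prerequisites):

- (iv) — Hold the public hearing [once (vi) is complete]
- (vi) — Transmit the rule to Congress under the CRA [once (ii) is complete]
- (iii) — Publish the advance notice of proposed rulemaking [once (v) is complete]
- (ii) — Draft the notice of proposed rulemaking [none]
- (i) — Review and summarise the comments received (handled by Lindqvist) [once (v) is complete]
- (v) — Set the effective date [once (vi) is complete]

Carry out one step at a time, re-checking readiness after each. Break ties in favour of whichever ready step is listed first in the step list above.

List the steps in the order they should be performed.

Only (ii) has no prerequisites, so it is first.
(vi) needed (ii), now all done → (vi).
Now (iv) and (v) have their prerequisites met. (iv) is listed earlier, so (iv) next.
(v) needed (vi), now all done → (v).
Now (iii) and (i) have their prerequisites met. (iii) is listed earlier, so (iii) next.
(i) needed (v), now all done → (i).

(ii) (vi) (iv) (v) (iii) (i)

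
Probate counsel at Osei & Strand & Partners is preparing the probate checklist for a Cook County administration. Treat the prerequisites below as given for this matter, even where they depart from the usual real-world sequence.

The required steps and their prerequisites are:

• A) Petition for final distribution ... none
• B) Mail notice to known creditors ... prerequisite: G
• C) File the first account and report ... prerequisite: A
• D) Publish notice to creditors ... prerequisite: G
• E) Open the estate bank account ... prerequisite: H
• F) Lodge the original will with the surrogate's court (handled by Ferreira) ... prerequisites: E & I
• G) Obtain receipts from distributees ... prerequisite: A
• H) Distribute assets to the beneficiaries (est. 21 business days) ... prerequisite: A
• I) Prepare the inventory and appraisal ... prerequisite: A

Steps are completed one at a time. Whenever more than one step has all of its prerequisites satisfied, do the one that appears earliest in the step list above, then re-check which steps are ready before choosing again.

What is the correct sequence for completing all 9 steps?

A, C, G, B, D, H, E, I, F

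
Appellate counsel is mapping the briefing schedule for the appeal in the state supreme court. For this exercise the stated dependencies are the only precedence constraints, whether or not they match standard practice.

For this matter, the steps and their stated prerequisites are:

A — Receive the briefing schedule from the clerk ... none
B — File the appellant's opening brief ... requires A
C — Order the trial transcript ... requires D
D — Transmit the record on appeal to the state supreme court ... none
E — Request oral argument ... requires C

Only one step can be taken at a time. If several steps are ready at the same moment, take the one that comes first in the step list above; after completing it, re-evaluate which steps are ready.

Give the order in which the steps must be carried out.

A, B, D, C, E

Nothing is required for A and D. A is listed earlier → A first.
Ready: B and D. B is listed earlier → B.
D is the only step now ready → D.
That leaves C as the only ready step → C.
That leaves E as the only ready step → E.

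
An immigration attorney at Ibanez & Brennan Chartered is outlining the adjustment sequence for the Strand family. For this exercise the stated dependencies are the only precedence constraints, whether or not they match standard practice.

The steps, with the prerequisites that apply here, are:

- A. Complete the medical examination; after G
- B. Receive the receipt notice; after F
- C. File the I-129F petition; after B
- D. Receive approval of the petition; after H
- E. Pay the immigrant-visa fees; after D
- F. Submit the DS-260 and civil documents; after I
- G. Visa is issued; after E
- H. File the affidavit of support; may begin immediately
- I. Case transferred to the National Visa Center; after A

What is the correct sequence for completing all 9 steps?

H, D, E, G, A, I, F, B, C

H has no prerequisites → H first.
D is the only step now ready → D.
E needed D, now all done → E.
G needed E, now all done → G.
A is the only step now ready → A.
That leaves I as the only ready step → I.
F is the only step now ready → F.
B needed F, now all done → B.
C is the only step now ready → C.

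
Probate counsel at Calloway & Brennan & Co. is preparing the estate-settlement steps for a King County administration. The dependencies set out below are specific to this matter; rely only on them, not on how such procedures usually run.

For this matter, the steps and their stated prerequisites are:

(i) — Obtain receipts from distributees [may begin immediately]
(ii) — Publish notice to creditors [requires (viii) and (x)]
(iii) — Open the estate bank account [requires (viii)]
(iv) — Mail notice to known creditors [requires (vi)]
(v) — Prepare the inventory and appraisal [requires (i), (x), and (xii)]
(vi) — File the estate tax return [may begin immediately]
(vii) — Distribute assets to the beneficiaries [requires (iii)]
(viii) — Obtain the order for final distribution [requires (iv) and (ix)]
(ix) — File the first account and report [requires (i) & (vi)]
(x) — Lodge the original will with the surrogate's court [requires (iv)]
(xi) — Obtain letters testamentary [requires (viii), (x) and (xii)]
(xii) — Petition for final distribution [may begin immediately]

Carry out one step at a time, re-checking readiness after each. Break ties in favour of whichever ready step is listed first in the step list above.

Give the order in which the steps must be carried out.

(i) → (vi) → (iv) → (ix) → (viii) → (iii) → (vii) → (x) → (ii) → (xii) → (v) → (xi)

Nothing is required for (i), (vi) and (xii). (i) is listed earlier → (i) first.
Now (vi) and (xii) have their prerequisites met. (vi) is listed earlier, so (vi) next.
(iv), (ix) and (xii) are all available; (iv) is listed earlier → (iv).
(ix), (x) and (xii) are all available; (ix) is listed earlier → (ix).
Now (viii), (x) and (xii) have their prerequisites met. (viii) is listed earlier, so (viii) next.
Ready: (iii), (x) and (xii). (iii) is listed earlier → (iii).
(vii), (x) and (xii) are all available; (vii) is listed earlier → (vii).
Ready: (x) and (xii). (x) is listed earlier → (x).
(ii) and (xii) are both available; (ii) is listed earlier → (ii).
Next only (xii) has its prerequisites met → (xii).
Now (v) and (xi) have their prerequisites met. (v) is listed earlier, so (v) next.
Next only (xi) has its prerequisites met → (xi).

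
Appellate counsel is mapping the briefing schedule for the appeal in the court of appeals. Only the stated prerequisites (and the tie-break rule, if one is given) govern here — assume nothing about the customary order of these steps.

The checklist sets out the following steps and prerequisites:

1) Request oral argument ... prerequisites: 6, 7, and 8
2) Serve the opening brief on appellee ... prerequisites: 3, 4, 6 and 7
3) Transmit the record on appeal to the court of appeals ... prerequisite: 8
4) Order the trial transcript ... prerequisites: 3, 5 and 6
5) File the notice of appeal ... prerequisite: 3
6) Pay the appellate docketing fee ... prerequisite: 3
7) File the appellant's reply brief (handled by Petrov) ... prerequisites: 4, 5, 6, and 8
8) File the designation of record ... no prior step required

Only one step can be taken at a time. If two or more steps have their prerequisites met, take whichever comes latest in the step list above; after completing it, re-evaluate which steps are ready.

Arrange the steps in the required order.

8, 3, 6, 5, 4, 7, 2, 1

8 has no prerequisites → 8 first.
That leaves 3 as the only ready step → 3.
Now 6 and 5 have their prerequisites met. 6 is listed later, so 6 next.
Next only 5 has its prerequisites met → 5.
4 needed 6, 5 and 3, now all done → 4.
That leaves 7 as the only ready step → 7.
Ready: 2 and 1. 2 is listed later → 2.
Next only 1 has its prerequisites met → 1.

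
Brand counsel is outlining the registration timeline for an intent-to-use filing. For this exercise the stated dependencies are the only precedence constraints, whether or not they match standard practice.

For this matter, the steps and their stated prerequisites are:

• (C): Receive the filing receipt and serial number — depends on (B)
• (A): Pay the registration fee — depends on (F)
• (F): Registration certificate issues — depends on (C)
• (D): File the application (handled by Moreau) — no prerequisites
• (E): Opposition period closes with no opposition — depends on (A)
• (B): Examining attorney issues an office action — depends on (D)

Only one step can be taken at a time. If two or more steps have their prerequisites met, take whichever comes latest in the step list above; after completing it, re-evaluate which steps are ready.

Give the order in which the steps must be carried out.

(D), (B), (C), (F), (A), (E)

(D) is the only step with nothing outstanding, so it goes first.
Next only (B) has its prerequisites met → (B).
That leaves (C) as the only ready step → (C).
That leaves (F) as the only ready step → (F).
That leaves (A) as the only ready step → (A).
(E) needed (A), now all done → (E).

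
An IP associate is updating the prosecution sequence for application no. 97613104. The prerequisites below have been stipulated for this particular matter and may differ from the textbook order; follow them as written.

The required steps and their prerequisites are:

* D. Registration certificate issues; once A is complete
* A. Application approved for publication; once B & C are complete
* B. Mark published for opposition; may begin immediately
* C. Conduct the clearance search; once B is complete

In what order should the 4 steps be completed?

Only B has no prerequisites, so it is first.
C needed B, now all done → C.
A needed B and C, now all done → A.
D needed A, now all done → D.

B → C → A → D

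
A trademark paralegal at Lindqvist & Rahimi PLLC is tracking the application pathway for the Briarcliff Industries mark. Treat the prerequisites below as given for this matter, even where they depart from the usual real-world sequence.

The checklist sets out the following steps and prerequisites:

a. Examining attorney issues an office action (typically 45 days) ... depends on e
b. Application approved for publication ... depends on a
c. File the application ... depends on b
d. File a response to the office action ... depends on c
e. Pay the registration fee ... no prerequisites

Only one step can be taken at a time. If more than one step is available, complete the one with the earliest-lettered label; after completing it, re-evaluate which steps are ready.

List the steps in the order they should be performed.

e, a, b, c, d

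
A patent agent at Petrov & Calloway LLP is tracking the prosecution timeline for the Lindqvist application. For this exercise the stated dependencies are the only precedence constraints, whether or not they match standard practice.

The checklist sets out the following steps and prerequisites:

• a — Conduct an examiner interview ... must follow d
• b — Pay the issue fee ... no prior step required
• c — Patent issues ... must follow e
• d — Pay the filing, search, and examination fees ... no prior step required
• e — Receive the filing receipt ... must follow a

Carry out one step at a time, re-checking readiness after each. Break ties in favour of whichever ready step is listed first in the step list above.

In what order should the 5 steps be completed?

b, d, a, e, c

b and d have no prerequisites; b is listed earlier, so b is first.
That leaves d as the only ready step → d.
a needed d, now all done → a.
e needed a, now all done → e.
Next only c has its prerequisites met → c.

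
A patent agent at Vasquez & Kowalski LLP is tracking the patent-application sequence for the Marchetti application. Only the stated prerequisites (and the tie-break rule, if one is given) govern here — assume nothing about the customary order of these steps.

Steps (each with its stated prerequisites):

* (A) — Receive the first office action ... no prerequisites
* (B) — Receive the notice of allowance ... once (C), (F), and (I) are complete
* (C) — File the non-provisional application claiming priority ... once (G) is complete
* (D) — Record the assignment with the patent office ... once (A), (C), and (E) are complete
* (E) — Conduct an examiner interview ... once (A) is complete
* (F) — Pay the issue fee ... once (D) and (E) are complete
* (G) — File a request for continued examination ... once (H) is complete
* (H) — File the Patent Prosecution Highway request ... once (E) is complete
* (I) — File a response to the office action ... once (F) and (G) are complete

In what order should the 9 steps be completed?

Only (A) has no prerequisites, so it is first.
(E) is the only step now ready → (E).
That leaves (H) as the only ready step → (H).
(G) is the only step now ready → (G).
(C) is the only step now ready → (C).
That leaves (D) as the only ready step → (D).
Next only (F) has its prerequisites met → (F).
(I) needed (F) and (G), now all done → (I).
(B) needed (C), (F) and (I), now all done → (B).

(A), (E), (H), (G), (C), (D), (F), (I), (B)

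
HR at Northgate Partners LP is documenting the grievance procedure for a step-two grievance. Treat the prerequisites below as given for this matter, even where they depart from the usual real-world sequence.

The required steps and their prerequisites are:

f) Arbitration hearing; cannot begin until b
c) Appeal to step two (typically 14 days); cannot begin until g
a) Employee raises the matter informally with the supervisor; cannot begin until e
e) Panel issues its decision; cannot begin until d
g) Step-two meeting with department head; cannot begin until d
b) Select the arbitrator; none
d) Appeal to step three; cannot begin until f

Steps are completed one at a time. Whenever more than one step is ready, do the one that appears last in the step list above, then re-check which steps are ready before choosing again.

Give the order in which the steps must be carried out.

b → f → d → g → e → a → c

b is the only step with nothing outstanding, so it goes first.
Next only f has its prerequisites met → f.
d is the only step now ready → d.
g and e are both available; g is listed later → g.
Ready: e and c. e is listed later → e.
Now a and c have their prerequisites met. a is listed later, so a next.
That leaves c as the only ready step → c.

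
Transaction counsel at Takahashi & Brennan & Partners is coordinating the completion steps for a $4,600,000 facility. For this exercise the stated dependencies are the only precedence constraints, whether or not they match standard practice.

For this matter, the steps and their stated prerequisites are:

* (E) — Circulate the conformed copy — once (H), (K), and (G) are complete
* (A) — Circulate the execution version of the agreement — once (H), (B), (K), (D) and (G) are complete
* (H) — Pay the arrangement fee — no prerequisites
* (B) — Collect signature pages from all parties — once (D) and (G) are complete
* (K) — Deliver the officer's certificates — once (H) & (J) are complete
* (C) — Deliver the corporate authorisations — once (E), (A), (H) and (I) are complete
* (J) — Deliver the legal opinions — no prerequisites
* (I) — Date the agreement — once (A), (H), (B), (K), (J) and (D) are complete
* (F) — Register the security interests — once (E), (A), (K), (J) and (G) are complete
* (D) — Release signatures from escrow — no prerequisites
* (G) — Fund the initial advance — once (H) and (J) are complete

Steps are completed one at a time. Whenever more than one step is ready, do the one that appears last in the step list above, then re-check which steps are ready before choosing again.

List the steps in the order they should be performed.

(D), (J), (H), (G), (K), (B), (A), (I), (E), (F), (C)

Nothing is required for (D), (J) and (H). (D) is listed later → (D) first.
Ready: (J) and (H). (J) is listed later → (J).
(H) is the only step now ready → (H).
Ready: (G) and (K). (G) is listed later → (G).
Now (K) and (B) have their prerequisites met. (K) is listed later, so (K) next.
Ready: (B) and (E). (B) is listed later → (B).
Now (A) and (E) have their prerequisites met. (A) is listed later, so (A) next.
(I) now also ready, so the ready set is {(I), (E)}; (I) is listed later → (I).
Next only (E) has its prerequisites met → (E).
(F) and (C) are both available; (F) is listed later → (F).
(C) needed (I), (H), (A) and (E), now all done → (C).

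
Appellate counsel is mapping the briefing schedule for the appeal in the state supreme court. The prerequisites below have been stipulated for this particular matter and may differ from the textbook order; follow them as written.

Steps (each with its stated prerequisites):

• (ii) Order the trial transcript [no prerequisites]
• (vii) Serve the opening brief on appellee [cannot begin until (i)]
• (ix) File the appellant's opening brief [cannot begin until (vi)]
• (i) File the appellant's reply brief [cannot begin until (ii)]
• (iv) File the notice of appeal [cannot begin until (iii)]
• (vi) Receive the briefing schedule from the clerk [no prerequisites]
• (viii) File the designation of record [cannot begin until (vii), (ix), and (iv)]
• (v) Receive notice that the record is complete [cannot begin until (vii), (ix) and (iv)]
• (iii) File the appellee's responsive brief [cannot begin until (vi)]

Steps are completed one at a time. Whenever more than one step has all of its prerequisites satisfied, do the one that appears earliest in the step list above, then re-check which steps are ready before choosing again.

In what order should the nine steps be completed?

Nothing is required for (ii) and (vi). (ii) is listed earlier → (ii) first.
(i) now also ready, so the ready set is {(i), (vi)}; (i) is listed earlier → (i).
(vii) now also ready, so the ready set is {(vii), (vi)}; (vii) is listed earlier → (vii).
Next only (vi) has its prerequisites met → (vi).
Now (ix) and (iii) have their prerequisites met. (ix) is listed earlier, so (ix) next.
(iii) needed (vi), now all done → (iii).
Next only (iv) has its prerequisites met → (iv).
Ready: (viii) and (v). (viii) is listed earlier → (viii).
(v) needed (vii), (ix) and (iv), now all done → (v).

(ii), (i), (vii), (vi), (ix), (iii), (iv), (viii), (v)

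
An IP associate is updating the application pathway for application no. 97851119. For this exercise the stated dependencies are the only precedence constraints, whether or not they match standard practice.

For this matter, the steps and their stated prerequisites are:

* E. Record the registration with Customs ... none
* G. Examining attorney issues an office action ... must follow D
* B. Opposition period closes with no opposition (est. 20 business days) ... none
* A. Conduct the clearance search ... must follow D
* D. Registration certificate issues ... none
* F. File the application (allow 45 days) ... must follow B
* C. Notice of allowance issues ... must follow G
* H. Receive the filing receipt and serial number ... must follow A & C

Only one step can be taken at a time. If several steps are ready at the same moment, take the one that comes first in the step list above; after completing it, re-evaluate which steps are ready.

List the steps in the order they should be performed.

E → B → D → G → A → F → C → H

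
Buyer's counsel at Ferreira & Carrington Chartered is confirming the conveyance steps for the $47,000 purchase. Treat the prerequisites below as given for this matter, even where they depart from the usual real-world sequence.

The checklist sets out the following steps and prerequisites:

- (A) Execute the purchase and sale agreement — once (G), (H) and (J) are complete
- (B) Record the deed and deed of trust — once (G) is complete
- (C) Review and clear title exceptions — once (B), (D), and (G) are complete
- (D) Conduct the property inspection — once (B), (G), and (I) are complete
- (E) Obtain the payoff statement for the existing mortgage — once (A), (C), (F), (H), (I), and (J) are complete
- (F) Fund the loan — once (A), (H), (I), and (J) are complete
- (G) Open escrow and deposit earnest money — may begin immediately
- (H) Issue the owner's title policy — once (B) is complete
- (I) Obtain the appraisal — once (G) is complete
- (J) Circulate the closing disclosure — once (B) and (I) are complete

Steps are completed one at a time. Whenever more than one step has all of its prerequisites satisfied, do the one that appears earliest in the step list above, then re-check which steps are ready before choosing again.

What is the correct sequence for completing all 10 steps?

(G) (B) (H) (I) (D) (C) (J) (A) (F) (E)

Only (G) has no prerequisites, so it is first.
Now (B) and (I) have their prerequisites met. (B) is listed earlier, so (B) next.
(H) now also ready, so the ready set is {(H), (I)}; (H) is listed earlier → (H).
(I) needed (G), now all done → (I).
(D) and (J) are both available; (D) is listed earlier → (D).
Now (C) and (J) have their prerequisites met. (C) is listed earlier, so (C) next.
(J) is the only step now ready → (J).
Next only (A) has its prerequisites met → (A).
That leaves (F) as the only ready step → (F).
That leaves (E) as the only ready step → (E).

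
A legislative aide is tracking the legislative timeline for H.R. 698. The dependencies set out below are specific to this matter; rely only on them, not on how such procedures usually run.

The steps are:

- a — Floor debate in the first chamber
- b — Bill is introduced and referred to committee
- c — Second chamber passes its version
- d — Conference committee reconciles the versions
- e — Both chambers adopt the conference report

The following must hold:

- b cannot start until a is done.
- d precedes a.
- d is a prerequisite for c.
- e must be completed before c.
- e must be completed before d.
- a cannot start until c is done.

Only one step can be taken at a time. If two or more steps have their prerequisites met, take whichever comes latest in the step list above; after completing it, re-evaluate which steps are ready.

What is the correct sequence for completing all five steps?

e, d, c, a, b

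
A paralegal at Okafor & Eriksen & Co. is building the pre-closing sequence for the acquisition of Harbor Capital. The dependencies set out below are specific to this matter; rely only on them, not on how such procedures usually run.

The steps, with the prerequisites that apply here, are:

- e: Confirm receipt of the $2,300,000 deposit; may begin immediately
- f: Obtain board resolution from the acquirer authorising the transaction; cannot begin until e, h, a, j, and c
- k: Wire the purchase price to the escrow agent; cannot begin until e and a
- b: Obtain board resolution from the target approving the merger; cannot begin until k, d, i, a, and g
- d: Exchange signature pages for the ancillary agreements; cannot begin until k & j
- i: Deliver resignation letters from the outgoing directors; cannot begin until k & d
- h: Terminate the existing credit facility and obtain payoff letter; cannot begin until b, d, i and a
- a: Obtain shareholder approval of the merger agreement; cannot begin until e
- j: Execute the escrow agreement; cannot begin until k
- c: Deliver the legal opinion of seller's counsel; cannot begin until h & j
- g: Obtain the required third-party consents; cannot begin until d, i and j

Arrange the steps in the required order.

e a k j d i g b h c f

e is the only step with nothing outstanding, so it goes first.
That leaves a as the only ready step → a.
That leaves k as the only ready step → k.
Next only j has its prerequisites met → j.
d needed k and j, now all done → d.
That leaves i as the only ready step → i.
g needed d, i and j, now all done → g.
b needed k, d, i, a and g, now all done → b.
Next only h has its prerequisites met → h.
c needed h and j, now all done → c.
f needed e, h, a, j and c, now all done → f.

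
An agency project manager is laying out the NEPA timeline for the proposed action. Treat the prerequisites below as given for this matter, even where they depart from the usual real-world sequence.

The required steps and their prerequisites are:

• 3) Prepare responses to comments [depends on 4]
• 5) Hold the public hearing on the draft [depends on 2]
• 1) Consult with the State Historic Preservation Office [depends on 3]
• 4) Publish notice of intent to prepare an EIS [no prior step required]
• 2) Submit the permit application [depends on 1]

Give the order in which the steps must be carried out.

4, 3, 1, 2, 5

Only 4 has no prerequisites, so it is first.
Next only 3 has its prerequisites met → 3.
Next only 1 has its prerequisites met → 1.
2 needed 1, now all done → 2.
5 is the only step now ready → 5.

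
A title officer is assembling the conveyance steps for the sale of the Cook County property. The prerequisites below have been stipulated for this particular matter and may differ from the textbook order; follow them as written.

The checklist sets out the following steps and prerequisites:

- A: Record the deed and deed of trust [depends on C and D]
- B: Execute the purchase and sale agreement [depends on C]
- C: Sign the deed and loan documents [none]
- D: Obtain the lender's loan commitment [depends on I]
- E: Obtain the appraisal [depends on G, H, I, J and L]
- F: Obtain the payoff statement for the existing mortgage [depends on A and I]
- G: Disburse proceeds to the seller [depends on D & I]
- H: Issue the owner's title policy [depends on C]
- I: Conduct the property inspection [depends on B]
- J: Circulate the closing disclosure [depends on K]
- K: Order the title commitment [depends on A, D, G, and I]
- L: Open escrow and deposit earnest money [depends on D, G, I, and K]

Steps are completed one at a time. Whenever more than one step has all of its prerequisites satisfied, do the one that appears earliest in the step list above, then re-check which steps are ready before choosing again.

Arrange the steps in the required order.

C has no prerequisites → C first.
Now B and H have their prerequisites met. B is listed earlier, so B next.
H and I are both available; H is listed earlier → H.
I needed B, now all done → I.
Next only D has its prerequisites met → D.
Ready: A and G. A is listed earlier → A.
F now also ready, so the ready set is {F, G}; F is listed earlier → F.
Next only G has its prerequisites met → G.
K is the only step now ready → K.
Now J and L have their prerequisites met. J is listed earlier, so J next.
L needed D, G, I and K, now all done → L.
That leaves E as the only ready step → E.

C B H I D A F G K J L E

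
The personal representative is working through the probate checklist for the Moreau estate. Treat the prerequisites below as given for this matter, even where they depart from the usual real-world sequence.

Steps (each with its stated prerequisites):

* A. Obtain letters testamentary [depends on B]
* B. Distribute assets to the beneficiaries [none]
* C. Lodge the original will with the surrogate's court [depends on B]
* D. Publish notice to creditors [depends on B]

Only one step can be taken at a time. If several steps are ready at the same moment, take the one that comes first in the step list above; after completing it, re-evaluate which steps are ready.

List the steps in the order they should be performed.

B, A, C, D

B has no prerequisites → B first.
Ready: A, C and D. A is listed earlier → A.
Ready: C and D. C is listed earlier → C.
D needed B, now all done → D.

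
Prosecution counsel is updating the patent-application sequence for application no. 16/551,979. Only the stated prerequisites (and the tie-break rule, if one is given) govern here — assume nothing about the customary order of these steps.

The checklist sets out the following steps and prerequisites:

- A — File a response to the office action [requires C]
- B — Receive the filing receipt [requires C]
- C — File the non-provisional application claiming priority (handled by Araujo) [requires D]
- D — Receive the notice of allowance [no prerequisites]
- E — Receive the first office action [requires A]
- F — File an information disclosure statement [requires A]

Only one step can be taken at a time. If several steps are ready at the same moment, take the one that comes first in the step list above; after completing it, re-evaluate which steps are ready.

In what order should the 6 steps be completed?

Only D has no prerequisites, so it is first.
C needed D, now all done → C.
Now A and B have their prerequisites met. A is listed earlier, so A next.
B, E and F are all available; B is listed earlier → B.
Ready: E and F. E is listed earlier → E.
That leaves F as the only ready step → F.

D → C → A → B → E → F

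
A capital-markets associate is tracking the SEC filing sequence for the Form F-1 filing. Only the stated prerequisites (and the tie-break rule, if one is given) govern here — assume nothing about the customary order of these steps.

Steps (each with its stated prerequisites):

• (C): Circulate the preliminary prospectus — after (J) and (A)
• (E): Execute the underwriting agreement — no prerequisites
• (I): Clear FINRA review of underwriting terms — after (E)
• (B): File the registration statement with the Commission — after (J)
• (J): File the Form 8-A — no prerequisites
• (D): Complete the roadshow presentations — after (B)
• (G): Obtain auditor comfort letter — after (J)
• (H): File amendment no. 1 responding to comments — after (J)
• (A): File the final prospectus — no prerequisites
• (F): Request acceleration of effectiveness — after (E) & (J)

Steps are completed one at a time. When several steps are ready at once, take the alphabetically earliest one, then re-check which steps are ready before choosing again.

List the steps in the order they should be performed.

(A), (E), (I), (J), (B), (C), (D), (F), (G), (H)

(A), (E) and (J) have no prerequisites; (A) has the earlier label, so (A) is first.
Ready: (E) and (J). (E) has the earlier label → (E).
(I) now also ready, so the ready set is {(I), (J)}; (I) has the earlier label → (I).
(J) is the only step now ready → (J).
Ready: (B), (C), (F), (G) and (H). (B) has the earlier label → (B).
(D) now also ready, so the ready set is {(C), (D), (F), (G), (H)}; (C) has the earlier label → (C).
Now (D), (F), (G) and (H) have their prerequisites met. (D) has the earlier label, so (D) next.
Ready: (F), (G) and (H). (F) has the earlier label → (F).
Now (G) and (H) have their prerequisites met. (G) has the earlier label, so (G) next.
(H) needed (J), now all done → (H).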